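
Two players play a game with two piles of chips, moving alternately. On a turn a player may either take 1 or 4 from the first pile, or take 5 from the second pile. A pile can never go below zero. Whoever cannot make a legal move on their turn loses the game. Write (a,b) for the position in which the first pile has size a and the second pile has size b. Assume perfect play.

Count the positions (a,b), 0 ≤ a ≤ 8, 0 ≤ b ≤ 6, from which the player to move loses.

28

Label each position W (a win for the player to move) or L (a loss). A position with no legal move is L; any other position is W exactly when some move reaches an L, and L when every move reaches a W.
Every move lowers a or b (never raises either), so fill the grid row by row in increasing a, and left to right within a row: each cell's successors are then already labelled.
      b=0  b=1  b=2  b=3  b=4  b=5  b=6
a=0:    L    L    L    L    L    W    W
a=1:    W    W    W    W    W    L    L
a=2:    L    L    L    L    L    W    W
a=3:    W    W    W    W    W    L    L
a=4:    W    W    W    W    W    W    W
a=5:    L    L    L    L    L    W    W
a=6:    W    W    W    W    W    L    L
a=7:    L    L    L    L    L    W    W
a=8:    W    W    W    W    W    L    L
Cells with no legal move (terminal, hence L): (0,0), (0,1), (0,2), (0,3), (0,4).
The remaining L cells, each justified by listing all of its moves:
(1,5): only reaches (0,5)(W), (1,0)(W), all W → L
(1,6): only reaches (0,6)(W), (1,1)(W), all W → L
(2,0): only reaches (1,0)(W), which is W → L
(2,1): only reaches (1,1)(W), which is W → L
(2,2): only reaches (1,2)(W), which is W → L
(2,3): only reaches (1,3)(W), which is W → L
(2,4): only reaches (1,4)(W), which is W → L
(3,5): only reaches (2,5)(W), (3,0)(W), all W → L
(3,6): only reaches (2,6)(W), (3,1)(W), all W → L
(5,0): only reaches (4,0)(W), (1,0)(W), all W → L
(5,1): only reaches (4,1)(W), (1,1)(W), all W → L
(5,2): only reaches (4,2)(W), (1,2)(W), all W → L
(5,3): only reaches (4,3)(W), (1,3)(W), all W → L
(5,4): only reaches (4,4)(W), (1,4)(W), all W → L
(6,5): only reaches (5,5)(W), (2,5)(W), (6,0)(W), all W → L
(6,6): only reaches (5,6)(W), (2,6)(W), (6,1)(W), all W → L
(7,0): only reaches (6,0)(W), (3,0)(W), all W → L
(7,1): only reaches (6,1)(W), (3,1)(W), all W → L
(7,2): only reaches (6,2)(W), (3,2)(W), all W → L
(7,3): only reaches (6,3)(W), (3,3)(W), all W → L
(7,4): only reaches (6,4)(W), (3,4)(W), all W → L
(8,5): only reaches (7,5)(W), (4,5)(W), (8,0)(W), all W → L
(8,6): only reaches (7,6)(W), (4,6)(W), (8,1)(W), all W → L
Every other cell has at least one move into one of the L cells above, so it is W.
L cells per row: a=0: 5, a=1: 2, a=2: 5, a=3: 2, a=4: 0, a=5: 5, a=6: 2, a=7: 5, a=8: 2; total 28.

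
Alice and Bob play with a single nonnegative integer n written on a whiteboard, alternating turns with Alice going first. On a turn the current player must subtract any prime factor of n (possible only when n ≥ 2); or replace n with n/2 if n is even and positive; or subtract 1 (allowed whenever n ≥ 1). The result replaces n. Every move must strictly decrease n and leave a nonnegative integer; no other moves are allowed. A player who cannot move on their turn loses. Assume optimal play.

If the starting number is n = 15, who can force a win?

Alice wins.

Compute win/loss labels from the base case upward. A position with no move is L. Any other position is W if it can reach an L in one move, else L.
n=0: no move → L
n=1: →0(L), so W
n=2: →0(L), so W
n=3: →0(L), so W
n=4: →2(W), 3(W) — all W, so L
n=5: →0(L), so W
n=6: →4(L), so W
n=7: →0(L), so W
n=8: →4(L), so W
n=9: →6(W), 8(W) — all W, so L
n=10: →9(L), so W
n=11: →0(L), so W
n=12: →9(L), so W
n=13: →0(L), so W
n=14: →7(W), 12(W), 13(W) — all W, so L
n=15: →14(L), so W
From 15 Alice can move to 14, reaching an L position.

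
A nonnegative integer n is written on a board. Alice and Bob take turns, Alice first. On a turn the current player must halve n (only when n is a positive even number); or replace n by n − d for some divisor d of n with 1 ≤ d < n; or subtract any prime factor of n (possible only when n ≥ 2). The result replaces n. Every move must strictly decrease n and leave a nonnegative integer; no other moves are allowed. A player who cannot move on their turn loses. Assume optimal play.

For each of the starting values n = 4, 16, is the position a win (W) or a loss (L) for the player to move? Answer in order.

4: L, 16: W

Use the standard recursion: the mover loses at a terminal position; elsewhere, the mover wins exactly when some move hands the opponent an L position.
n=0: no move → L
n=1: no move → L
n=2: can move to 0, which is L ⇒ W
n=3: can move to 0, which is L ⇒ W
n=4: moves to 2(W), 3(W); every one is W ⇒ L
n=5: can move to 0, which is L ⇒ W
n=6: can move to 4, which is L ⇒ W
n=7: can move to 0, which is L ⇒ W
n=8: can move to 4, which is L ⇒ W
n=9: moves to 6(W), 8(W); every one is W ⇒ L
n=10: can move to 9, which is L ⇒ W
n=11: can move to 0, which is L ⇒ W
n=12: can move to 9, which is L ⇒ W
n=13: can move to 0, which is L ⇒ W
n=14: moves to 7(W), 12(W), 13(W); every one is W ⇒ L
n=15: can move to 14, which is L ⇒ W
n=16: can move to 14, which is L ⇒ W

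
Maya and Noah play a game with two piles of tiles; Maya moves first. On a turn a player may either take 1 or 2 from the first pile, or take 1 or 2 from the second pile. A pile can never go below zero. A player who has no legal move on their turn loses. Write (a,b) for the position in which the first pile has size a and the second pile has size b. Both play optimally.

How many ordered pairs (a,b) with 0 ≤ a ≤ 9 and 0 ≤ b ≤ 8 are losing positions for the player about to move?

30

Classify positions by backward induction: terminal positions (no move available) are L. From any other position, the mover wins iff some move reaches an L.
Every move lowers a or b (never raises either), so fill the grid row by row in increasing a, and left to right within a row: each cell's successors are then already labelled.
      b=0  b=1  b=2  b=3  b=4  b=5  b=6  b=7  b=8
a=0:    L    W    W    L    W    W    L    W    W
a=1:    W    L    W    W    L    W    W    L    W
a=2:    W    W    L    W    W    L    W    W    L
a=3:    L    W    W    L    W    W    L    W    W
a=4:    W    L    W    W    L    W    W    L    W
a=5:    W    W    L    W    W    L    W    W    L
a=6:    L    W    W    L    W    W    L    W    W
a=7:    W    L    W    W    L    W    W    L    W
a=8:    W    W    L    W    W    L    W    W    L
a=9:    L    W    W    L    W    W    L    W    W
Cells with no legal move (terminal, hence L): (0,0).
The remaining L cells, each justified by listing all of its moves:
(0,3): only reaches (0,2)(W), (0,1)(W), all W → L
(0,6): only reaches (0,5)(W), (0,4)(W), all W → L
(1,1): only reaches (0,1)(W), (1,0)(W), all W → L
(1,4): only reaches (0,4)(W), (1,3)(W), (1,2)(W), all W → L
(1,7): only reaches (0,7)(W), (1,6)(W), (1,5)(W), all W → L
(2,2): only reaches (1,2)(W), (0,2)(W), (2,1)(W), (2,0)(W), all W → L
(2,5): only reaches (1,5)(W), (0,5)(W), (2,4)(W), (2,3)(W), all W → L
(2,8): only reaches (1,8)(W), (0,8)(W), (2,7)(W), (2,6)(W), all W → L
(3,0): only reaches (2,0)(W), (1,0)(W), all W → L
(3,3): only reaches (2,3)(W), (1,3)(W), (3,2)(W), (3,1)(W), all W → L
(3,6): only reaches (2,6)(W), (1,6)(W), (3,5)(W), (3,4)(W), all W → L
(4,1): only reaches (3,1)(W), (2,1)(W), (4,0)(W), all W → L
(4,4): only reaches (3,4)(W), (2,4)(W), (4,3)(W), (4,2)(W), all W → L
(4,7): only reaches (3,7)(W), (2,7)(W), (4,6)(W), (4,5)(W), all W → L
(5,2): only reaches (4,2)(W), (3,2)(W), (5,1)(W), (5,0)(W), all W → L
(5,5): only reaches (4,5)(W), (3,5)(W), (5,4)(W), (5,3)(W), all W → L
(5,8): only reaches (4,8)(W), (3,8)(W), (5,7)(W), (5,6)(W), all W → L
(6,0): only reaches (5,0)(W), (4,0)(W), all W → L
(6,3): only reaches (5,3)(W), (4,3)(W), (6,2)(W), (6,1)(W), all W → L
(6,6): only reaches (5,6)(W), (4,6)(W), (6,5)(W), (6,4)(W), all W → L
(7,1): only reaches (6,1)(W), (5,1)(W), (7,0)(W), all W → L
(7,4): only reaches (6,4)(W), (5,4)(W), (7,3)(W), (7,2)(W), all W → L
(7,7): only reaches (6,7)(W), (5,7)(W), (7,6)(W), (7,5)(W), all W → L
(8,2): only reaches (7,2)(W), (6,2)(W), (8,1)(W), (8,0)(W), all W → L
(8,5): only reaches (7,5)(W), (6,5)(W), (8,4)(W), (8,3)(W), all W → L
(8,8): only reaches (7,8)(W), (6,8)(W), (8,7)(W), (8,6)(W), all W → L
(9,0): only reaches (8,0)(W), (7,0)(W), all W → L
(9,3): only reaches (8,3)(W), (7,3)(W), (9,2)(W), (9,1)(W), all W → L
(9,6): only reaches (8,6)(W), (7,6)(W), (9,5)(W), (9,4)(W), all W → L
Every other cell has at least one move into one of the L cells above, so it is W.
L cells per row: a=0: 3, a=1: 3, a=2: 3, a=3: 3, a=4: 3, a=5: 3, a=6: 3, a=7: 3, a=8: 3, a=9: 3; total 30.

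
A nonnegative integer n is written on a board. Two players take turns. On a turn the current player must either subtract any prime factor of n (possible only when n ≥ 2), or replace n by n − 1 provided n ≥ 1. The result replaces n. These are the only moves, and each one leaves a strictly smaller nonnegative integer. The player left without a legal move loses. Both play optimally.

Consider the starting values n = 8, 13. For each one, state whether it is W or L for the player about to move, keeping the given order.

Positions with no move are L. A position that does have a move is losing for the player to move precisely when every available move leads to a winning position for the opponent. Fill in the labels:
n=0: no move → L
n=1: →0(L), so W
n=2: →0(L), so W
n=3: →0(L), so W
n=4: →2(W), 3(W) — all W, so L
n=5: →0(L), so W
n=6: →4(L), so W
n=7: →0(L), so W
n=8: →6(W), 7(W) — all W, so L
n=9: →8(L), so W
n=10: →8(L), so W
n=11: →0(L), so W
n=12: →9(W), 10(W), 11(W) — all W, so L
n=13: →0(L), so W

8: L, 13: W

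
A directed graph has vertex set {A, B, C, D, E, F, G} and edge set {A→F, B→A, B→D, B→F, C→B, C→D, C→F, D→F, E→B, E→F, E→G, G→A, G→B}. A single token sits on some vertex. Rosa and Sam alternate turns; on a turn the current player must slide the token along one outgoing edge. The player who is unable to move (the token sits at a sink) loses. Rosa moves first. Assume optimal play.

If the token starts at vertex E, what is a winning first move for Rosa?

Positions with no move are L. A position that does have a move is losing for the player to move precisely when every available move leads to a winning position for the opponent. Fill in the labels:
Every edge goes from a vertex to one that appears earlier in the order F, D, A, B, G, E, C, so processing vertices in that order labels each vertex after all of its successors.
F: no outgoing edge → L
D: reaches L-position F → W
A: reaches L-position F → W
B: reaches L-position F → W
G: only reaches B(W), A(W), all W → L
E: reaches L-position G → W
C: reaches L-position F → W
From E, the L positions reachable in one move are: G, F. Any move reaching one of these is winning.

Move to G.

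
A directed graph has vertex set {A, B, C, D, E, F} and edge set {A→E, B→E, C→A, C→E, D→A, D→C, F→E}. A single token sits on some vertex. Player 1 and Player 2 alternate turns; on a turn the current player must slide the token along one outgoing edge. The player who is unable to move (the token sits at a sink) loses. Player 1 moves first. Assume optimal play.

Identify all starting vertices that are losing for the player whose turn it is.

Classify positions by backward induction: terminal positions (no move available) are L. From any other position, the mover wins iff some move reaches an L.
Every edge goes from a vertex to one that appears earlier in the order E, A, C, B, D, F, so processing vertices in that order labels each vertex after all of its successors.
E: no outgoing edge → L
A: →E(L), so W
C: →E(L), so W
B: →E(L), so W
D: →C(W), A(W) — all W, so L
F: →E(L), so W
Reading off the rows marked L gives the requested list; there are 2 such vertices.

D, E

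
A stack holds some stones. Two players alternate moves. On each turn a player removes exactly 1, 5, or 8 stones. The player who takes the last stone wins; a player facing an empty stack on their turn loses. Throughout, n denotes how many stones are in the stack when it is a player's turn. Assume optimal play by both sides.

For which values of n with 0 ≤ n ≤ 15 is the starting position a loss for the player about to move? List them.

0, 2, 4, 6, 13, 15

Classify positions by backward induction: terminal positions (no move available) are L. From any other position, the mover wins iff some move reaches an L.
n=0: no move → L
n=1: reaches L-position 0 → W
n=2: only reaches 1(W), which is W → L
n=3: reaches L-position 2 → W
n=4: only reaches 3(W), which is W → L
n=5: reaches L-position 4 → W
n=6: only reaches 5(W), 1(W), all W → L
n=7: reaches L-position 6 → W
n=8: reaches L-position 0 → W
n=9: reaches L-position 4 → W
n=10: reaches L-position 2 → W
n=11: reaches L-position 6 → W
n=12: reaches L-position 4 → W
n=13: only reaches 12(W), 8(W), 5(W), all W → L
n=14: reaches L-position 13 → W
n=15: only reaches 14(W), 10(W), 7(W), all W → L
The losing starting values of n are exactly the entries labelled L in this table (6 of them).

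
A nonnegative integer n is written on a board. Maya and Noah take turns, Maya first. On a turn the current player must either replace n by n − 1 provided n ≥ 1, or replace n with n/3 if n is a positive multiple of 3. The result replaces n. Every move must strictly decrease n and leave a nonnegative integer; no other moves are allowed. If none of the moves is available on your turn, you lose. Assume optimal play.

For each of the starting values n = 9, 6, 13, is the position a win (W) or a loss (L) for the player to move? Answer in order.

9: L, 6: W, 13: L

Build the W/L table. Terminal = L. A non-terminal position is W if it has a move to some L; otherwise it is L.
n=0: no move → L
n=1: W (go to 0, an L position)
n=2: L (sole option 1(W) is W)
n=3: W (go to 2, an L position)
n=4: L (sole option 3(W) is W)
n=5: W (go to 4, an L position)
n=6: W (go to 2, an L position)
n=7: L (sole option 6(W) is W)
n=8: W (go to 7, an L position)
n=9: L (options 3(W), 8(W) are all W)
n=10: W (go to 9, an L position)
n=11: L (sole option 10(W) is W)
n=12: W (go to 4, an L position)
n=13: L (sole option 12(W) is W)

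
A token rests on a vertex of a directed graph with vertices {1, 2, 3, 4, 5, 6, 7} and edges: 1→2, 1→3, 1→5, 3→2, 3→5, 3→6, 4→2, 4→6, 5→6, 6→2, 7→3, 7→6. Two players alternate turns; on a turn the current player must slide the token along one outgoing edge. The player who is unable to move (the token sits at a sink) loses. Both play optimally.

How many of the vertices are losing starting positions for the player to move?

3

Classify positions by backward induction: terminal positions (no move available) are L. From any other position, the mover wins iff some move reaches an L.
Every edge goes from a vertex to one that appears earlier in the order 2, 6, 5, 3, 4, 1, 7, so processing vertices in that order labels each vertex after all of its successors.
2: no outgoing edge → L
6: W (go to 2, an L position)
5: L (sole option 6(W) is W)
3: W (go to 5, an L position)
4: W (go to 2, an L position)
1: W (go to 5, an L position)
7: L (options 3(W), 6(W) are all W)
The L vertices are 2, 5, 7; that is 3 in all.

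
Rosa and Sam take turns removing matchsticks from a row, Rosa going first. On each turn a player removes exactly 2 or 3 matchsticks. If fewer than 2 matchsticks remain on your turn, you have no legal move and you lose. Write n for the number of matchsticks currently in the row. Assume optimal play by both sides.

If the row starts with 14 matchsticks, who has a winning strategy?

Rosa wins.

Label each position W (a win for the player to move) or L (a loss). A position with no legal move is L; any other position is W exactly when some move reaches an L, and L when every move reaches a W.
n=0: no move → L
n=1: no move → L
n=2: →0(L), so W
n=3: →1(L), so W
n=4: →1(L), so W
n=5: →3(W), 2(W) — all W, so L
n=6: →4(W), 3(W) — all W, so L
n=7: →5(L), so W
n=8: →6(L), so W
n=9: →6(L), so W
n=10: →8(W), 7(W) — all W, so L
n=11: →9(W), 8(W) — all W, so L
n=12: →10(L), so W
n=13: →11(L), so W
n=14: →11(L), so W
From 14 Rosa can remove 3, leaving 11, reaching an L position.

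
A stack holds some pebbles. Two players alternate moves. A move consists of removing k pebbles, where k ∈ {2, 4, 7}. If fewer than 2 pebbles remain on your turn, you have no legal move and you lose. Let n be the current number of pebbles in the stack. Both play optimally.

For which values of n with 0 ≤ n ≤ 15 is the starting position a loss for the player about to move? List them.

Compute win/loss labels from the base case upward. A position with no move is L. Any other position is W if it can reach an L in one move, else L.
n=0: no move → L
n=1: no move → L
n=2: reaches L-position 0 → W
n=3: reaches L-position 1 → W
n=4: reaches L-position 0 → W
n=5: reaches L-position 1 → W
n=6: only reaches 4(W), 2(W), all W → L
n=7: reaches L-position 0 → W
n=8: reaches L-position 6 → W
n=9: only reaches 7(W), 5(W), 2(W), all W → L
n=10: reaches L-position 6 → W
n=11: reaches L-position 9 → W
n=12: only reaches 10(W), 8(W), 5(W), all W → L
n=13: reaches L-position 9 → W
n=14: reaches L-position 12 → W
n=15: only reaches 13(W), 11(W), 8(W), all W → L
Reading off the rows marked L gives the requested list; there are 6 such values of n.

0, 1, 6, 9, 12, 15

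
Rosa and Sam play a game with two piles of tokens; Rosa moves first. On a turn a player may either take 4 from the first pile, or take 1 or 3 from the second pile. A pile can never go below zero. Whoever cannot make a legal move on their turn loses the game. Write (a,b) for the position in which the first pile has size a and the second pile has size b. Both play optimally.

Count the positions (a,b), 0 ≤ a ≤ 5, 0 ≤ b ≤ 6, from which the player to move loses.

22

Compute win/loss labels from the base case upward. A position with no move is L. Any other position is W if it can reach an L in one move, else L.
Every move lowers a or b (never raises either), so fill the grid row by row in increasing a, and left to right within a row: each cell's successors are then already labelled.
      b=0  b=1  b=2  b=3  b=4  b=5  b=6
a=0:    L    W    L    W    L    W    L
a=1:    L    W    L    W    L    W    L
a=2:    L    W    L    W    L    W    L
a=3:    L    W    L    W    L    W    L
a=4:    W    L    W    L    W    L    W
a=5:    W    L    W    L    W    L    W
Cells with no legal move (terminal, hence L): (0,0), (1,0), (2,0), (3,0).
The remaining L cells, each justified by listing all of its moves:
(0,2): L (sole option (0,1)(W) is W)
(0,4): L (options (0,3)(W), (0,1)(W) are all W)
(0,6): L (options (0,5)(W), (0,3)(W) are all W)
(1,2): L (sole option (1,1)(W) is W)
(1,4): L (options (1,3)(W), (1,1)(W) are all W)
(1,6): L (options (1,5)(W), (1,3)(W) are all W)
(2,2): L (sole option (2,1)(W) is W)
(2,4): L (options (2,3)(W), (2,1)(W) are all W)
(2,6): L (options (2,5)(W), (2,3)(W) are all W)
(3,2): L (sole option (3,1)(W) is W)
(3,4): L (options (3,3)(W), (3,1)(W) are all W)
(3,6): L (options (3,5)(W), (3,3)(W) are all W)
(4,1): L (options (0,1)(W), (4,0)(W) are all W)
(4,3): L (options (0,3)(W), (4,2)(W), (4,0)(W) are all W)
(4,5): L (options (0,5)(W), (4,4)(W), (4,2)(W) are all W)
(5,1): L (options (1,1)(W), (5,0)(W) are all W)
(5,3): L (options (1,3)(W), (5,2)(W), (5,0)(W) are all W)
(5,5): L (options (1,5)(W), (5,4)(W), (5,2)(W) are all W)
Every other cell has at least one move into one of the L cells above, so it is W.
L cells per row: a=0: 4, a=1: 4, a=2: 4, a=3: 4, a=4: 3, a=5: 3; total 22.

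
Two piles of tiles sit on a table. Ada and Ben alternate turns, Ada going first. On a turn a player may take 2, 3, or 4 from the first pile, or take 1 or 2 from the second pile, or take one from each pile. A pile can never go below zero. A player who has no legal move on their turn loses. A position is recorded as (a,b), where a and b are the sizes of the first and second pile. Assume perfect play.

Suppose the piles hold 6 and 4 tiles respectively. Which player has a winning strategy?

Ada wins.

Use the standard recursion: the mover loses at a terminal position; elsewhere, the mover wins exactly when some move hands the opponent an L position.
No move ever increases a pile, so every position that can arise here has a ≤ 6 and b ≤ 4; it is enough to label the cells with 0 ≤ a ≤ 6 and 0 ≤ b ≤ 4.
Every move lowers a or b (never raises either), so fill the grid row by row in increasing a, and left to right within a row: each cell's successors are then already labelled.
      b=0  b=1  b=2  b=3  b=4
a=0:    L    W    W    L    W
a=1:    L    W    W    L    W
a=2:    W    W    L    W    W
a=3:    W    L    W    W    L
a=4:    W    L    W    W    L
a=5:    W    W    W    W    W
a=6:    L    W    W    L    W
Cells with no legal move (terminal, hence L): (0,0), (1,0).
The remaining L cells, each justified by listing all of its moves:
(0,3): →(0,2)(W), (0,1)(W) — all W, so L
(1,3): →(1,2)(W), (1,1)(W), (0,2)(W) — all W, so L
(2,2): →(0,2)(W), (2,1)(W), (2,0)(W), (1,1)(W) — all W, so L
(3,1): →(1,1)(W), (0,1)(W), (3,0)(W), (2,0)(W) — all W, so L
(3,4): →(1,4)(W), (0,4)(W), (3,3)(W), (3,2)(W), (2,3)(W) — all W, so L
(4,1): →(2,1)(W), (1,1)(W), (0,1)(W), (4,0)(W), (3,0)(W) — all W, so L
(4,4): →(2,4)(W), (1,4)(W), (0,4)(W), (4,3)(W), (4,2)(W), (3,3)(W) — all W, so L
(6,0): →(4,0)(W), (3,0)(W), (2,0)(W) — all W, so L
(6,3): →(4,3)(W), (3,3)(W), (2,3)(W), (6,2)(W), (6,1)(W), (5,2)(W) — all W, so L
Every other cell has at least one move into one of the L cells above, so it is W.
The starting position (6,4) is W: Ada should move to (4,4), handing over an L position.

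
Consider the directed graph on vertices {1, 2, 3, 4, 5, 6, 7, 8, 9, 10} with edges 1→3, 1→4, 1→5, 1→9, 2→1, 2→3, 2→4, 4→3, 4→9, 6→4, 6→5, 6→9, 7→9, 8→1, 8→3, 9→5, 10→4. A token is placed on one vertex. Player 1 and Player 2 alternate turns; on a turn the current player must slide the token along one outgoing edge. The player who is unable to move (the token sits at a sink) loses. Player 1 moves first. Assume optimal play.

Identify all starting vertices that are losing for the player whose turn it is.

3, 5, 7, 10

Positions with no move are L. A position that does have a move is losing for the player to move precisely when every available move leads to a winning position for the opponent. Fill in the labels:
Every edge goes from a vertex to one that appears earlier in the order 3, 5, 9, 4, 1, 7, 2, 10, 8, 6, so processing vertices in that order labels each vertex after all of its successors.
3: no outgoing edge → L
5: no outgoing edge → L
9: can move to 5, which is L ⇒ W
4: can move to 3, which is L ⇒ W
1: can move to 5, which is L ⇒ W
7: the only move is to 9(W), a W ⇒ L
2: can move to 3, which is L ⇒ W
10: the only move is to 4(W), a W ⇒ L
8: can move to 3, which is L ⇒ W
6: can move to 5, which is L ⇒ W
Reading off the rows marked L gives the requested list; there are 4 such vertices.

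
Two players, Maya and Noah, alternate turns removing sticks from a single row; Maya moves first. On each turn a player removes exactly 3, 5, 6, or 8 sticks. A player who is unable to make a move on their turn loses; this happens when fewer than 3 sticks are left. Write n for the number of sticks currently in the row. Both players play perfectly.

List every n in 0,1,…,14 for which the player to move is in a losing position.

0, 1, 2, 11, 12, 13

Classify positions by backward induction: terminal positions (no move available) are L. From any other position, the mover wins iff some move reaches an L.
n=0: no move → L
n=1: no move → L
n=2: no move → L
n=3: can move to 0, which is L ⇒ W
n=4: can move to 1, which is L ⇒ W
n=5: can move to 2, which is L ⇒ W
n=6: can move to 1, which is L ⇒ W
n=7: can move to 2, which is L ⇒ W
n=8: can move to 2, which is L ⇒ W
n=9: can move to 1, which is L ⇒ W
n=10: can move to 2, which is L ⇒ W
n=11: moves to 8(W), 6(W), 5(W), 3(W); every one is W ⇒ L
n=12: moves to 9(W), 7(W), 6(W), 4(W); every one is W ⇒ L
n=13: moves to 10(W), 8(W), 7(W), 5(W); every one is W ⇒ L
n=14: can move to 11, which is L ⇒ W
The losing starting values of n are exactly the entries labelled L in this table (6 of them).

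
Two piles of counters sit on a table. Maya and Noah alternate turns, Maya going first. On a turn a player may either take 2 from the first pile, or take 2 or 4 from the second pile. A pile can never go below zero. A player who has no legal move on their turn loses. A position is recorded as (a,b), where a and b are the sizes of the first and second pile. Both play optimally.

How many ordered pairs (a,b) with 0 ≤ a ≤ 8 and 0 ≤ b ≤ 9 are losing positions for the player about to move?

36

Work bottom-up. With no move the player to move loses. Otherwise the position is W if at least one move leads to an L position for the opponent, and L if every move leads to a W.
Every move lowers a or b (never raises either), so fill the grid row by row in increasing a, and left to right within a row: each cell's successors are then already labelled.
      b=0  b=1  b=2  b=3  b=4  b=5  b=6  b=7  b=8  b=9
a=0:    L    L    W    W    W    W    L    L    W    W
a=1:    L    L    W    W    W    W    L    L    W    W
a=2:    W    W    L    L    W    W    W    W    L    L
a=3:    W    W    L    L    W    W    W    W    L    L
a=4:    L    L    W    W    W    W    L    L    W    W
a=5:    L    L    W    W    W    W    L    L    W    W
a=6:    W    W    L    L    W    W    W    W    L    L
a=7:    W    W    L    L    W    W    W    W    L    L
a=8:    L    L    W    W    W    W    L    L    W    W
Cells with no legal move (terminal, hence L): (0,0), (0,1), (1,0), (1,1).
The remaining L cells, each justified by listing all of its moves:
(0,6): moves to (0,4)(W), (0,2)(W); every one is W ⇒ L
(0,7): moves to (0,5)(W), (0,3)(W); every one is W ⇒ L
(1,6): moves to (1,4)(W), (1,2)(W); every one is W ⇒ L
(1,7): moves to (1,5)(W), (1,3)(W); every one is W ⇒ L
(2,2): moves to (0,2)(W), (2,0)(W); every one is W ⇒ L
(2,3): moves to (0,3)(W), (2,1)(W); every one is W ⇒ L
(2,8): moves to (0,8)(W), (2,6)(W), (2,4)(W); every one is W ⇒ L
(2,9): moves to (0,9)(W), (2,7)(W), (2,5)(W); every one is W ⇒ L
(3,2): moves to (1,2)(W), (3,0)(W); every one is W ⇒ L
(3,3): moves to (1,3)(W), (3,1)(W); every one is W ⇒ L
(3,8): moves to (1,8)(W), (3,6)(W), (3,4)(W); every one is W ⇒ L
(3,9): moves to (1,9)(W), (3,7)(W), (3,5)(W); every one is W ⇒ L
(4,0): the only move is to (2,0)(W), a W ⇒ L
(4,1): the only move is to (2,1)(W), a W ⇒ L
(4,6): moves to (2,6)(W), (4,4)(W), (4,2)(W); every one is W ⇒ L
(4,7): moves to (2,7)(W), (4,5)(W), (4,3)(W); every one is W ⇒ L
(5,0): the only move is to (3,0)(W), a W ⇒ L
(5,1): the only move is to (3,1)(W), a W ⇒ L
(5,6): moves to (3,6)(W), (5,4)(W), (5,2)(W); every one is W ⇒ L
(5,7): moves to (3,7)(W), (5,5)(W), (5,3)(W); every one is W ⇒ L
(6,2): moves to (4,2)(W), (6,0)(W); every one is W ⇒ L
(6,3): moves to (4,3)(W), (6,1)(W); every one is W ⇒ L
(6,8): moves to (4,8)(W), (6,6)(W), (6,4)(W); every one is W ⇒ L
(6,9): moves to (4,9)(W), (6,7)(W), (6,5)(W); every one is W ⇒ L
(7,2): moves to (5,2)(W), (7,0)(W); every one is W ⇒ L
(7,3): moves to (5,3)(W), (7,1)(W); every one is W ⇒ L
(7,8): moves to (5,8)(W), (7,6)(W), (7,4)(W); every one is W ⇒ L
(7,9): moves to (5,9)(W), (7,7)(W), (7,5)(W); every one is W ⇒ L
(8,0): the only move is to (6,0)(W), a W ⇒ L
(8,1): the only move is to (6,1)(W), a W ⇒ L
(8,6): moves to (6,6)(W), (8,4)(W), (8,2)(W); every one is W ⇒ L
(8,7): moves to (6,7)(W), (8,5)(W), (8,3)(W); every one is W ⇒ L
Every other cell has at least one move into one of the L cells above, so it is W.
L cells per row: a=0: 4, a=1: 4, a=2: 4, a=3: 4, a=4: 4, a=5: 4, a=6: 4, a=7: 4, a=8: 4; total 36.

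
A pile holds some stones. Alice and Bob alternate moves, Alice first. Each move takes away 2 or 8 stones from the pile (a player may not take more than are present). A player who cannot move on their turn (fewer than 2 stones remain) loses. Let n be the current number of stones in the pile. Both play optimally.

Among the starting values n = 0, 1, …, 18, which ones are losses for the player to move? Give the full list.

Positions with no move are L. A position that does have a move is losing for the player to move precisely when every available move leads to a winning position for the opponent. Fill in the labels:
n=0: no move → L
n=1: no move → L
n=2: reaches L-position 0 → W
n=3: reaches L-position 1 → W
n=4: only reaches 2(W), which is W → L
n=5: only reaches 3(W), which is W → L
n=6: reaches L-position 4 → W
n=7: reaches L-position 5 → W
n=8: reaches L-position 0 → W
n=9: reaches L-position 1 → W
n=10: only reaches 8(W), 2(W), all W → L
n=11: only reaches 9(W), 3(W), all W → L
n=12: reaches L-position 10 → W
n=13: reaches L-position 11 → W
n=14: only reaches 12(W), 6(W), all W → L
n=15: only reaches 13(W), 7(W), all W → L
n=16: reaches L-position 14 → W
n=17: reaches L-position 15 → W
n=18: reaches L-position 10 → W
Reading off the rows marked L gives the requested list; there are 8 such values of n.

0, 1, 4, 5, 10, 11, 14, 15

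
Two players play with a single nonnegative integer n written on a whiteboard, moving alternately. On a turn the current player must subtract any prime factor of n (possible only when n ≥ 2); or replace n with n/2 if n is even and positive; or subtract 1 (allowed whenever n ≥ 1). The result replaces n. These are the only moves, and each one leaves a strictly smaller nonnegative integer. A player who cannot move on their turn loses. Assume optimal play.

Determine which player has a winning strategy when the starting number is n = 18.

The first player wins.

Positions with no move are L. A position that does have a move is losing for the player to move precisely when every available move leads to a winning position for the opponent. Fill in the labels:
n=0: no move → L
n=1: →0(L), so W
n=2: →0(L), so W
n=3: →0(L), so W
n=4: →2(W), 3(W) — all W, so L
n=5: →0(L), so W
n=6: →4(L), so W
n=7: →0(L), so W
n=8: →4(L), so W
n=9: →6(W), 8(W) — all W, so L
n=10: →9(L), so W
n=11: →0(L), so W
n=12: →9(L), so W
n=13: →0(L), so W
n=14: →7(W), 12(W), 13(W) — all W, so L
n=15: →14(L), so W
n=16: →14(L), so W
n=17: →0(L), so W
n=18: →9(L), so W
The starting position 18 is W: the player to move should move to 9, handing over an L position.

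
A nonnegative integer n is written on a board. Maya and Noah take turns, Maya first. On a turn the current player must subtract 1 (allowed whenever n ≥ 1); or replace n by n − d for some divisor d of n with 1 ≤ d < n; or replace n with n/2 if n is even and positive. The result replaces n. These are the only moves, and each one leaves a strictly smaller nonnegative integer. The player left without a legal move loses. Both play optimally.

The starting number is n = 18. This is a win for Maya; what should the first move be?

Move to 9.

Build the W/L table. Terminal = L. A non-terminal position is W if it has a move to some L; otherwise it is L.
n=0: no move → L
n=1: W (go to 0, an L position)
n=2: L (sole option 1(W) is W)
n=3: W (go to 2, an L position)
n=4: W (go to 2, an L position)
n=5: L (sole option 4(W) is W)
n=6: W (go to 5, an L position)
n=7: L (sole option 6(W) is W)
n=8: W (go to 7, an L position)
n=9: L (options 6(W), 8(W) are all W)
n=10: W (go to 5, an L position)
n=11: L (sole option 10(W) is W)
n=12: W (go to 9, an L position)
n=13: L (sole option 12(W) is W)
n=14: W (go to 7, an L position)
n=15: L (options 10(W), 12(W), 14(W) are all W)
n=16: W (go to 15, an L position)
n=17: L (sole option 16(W) is W)
n=18: W (go to 9, an L position)
From 18, the L positions reachable in one move are: 9, 15, 17. Any move reaching one of these is winning.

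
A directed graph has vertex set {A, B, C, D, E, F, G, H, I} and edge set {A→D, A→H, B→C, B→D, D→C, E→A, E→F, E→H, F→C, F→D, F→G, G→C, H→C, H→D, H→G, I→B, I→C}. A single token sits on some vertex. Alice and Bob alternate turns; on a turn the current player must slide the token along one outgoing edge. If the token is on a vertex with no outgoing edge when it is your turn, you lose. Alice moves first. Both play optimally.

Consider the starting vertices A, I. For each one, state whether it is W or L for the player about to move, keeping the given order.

Classify positions by backward induction: terminal positions (no move available) are L. From any other position, the mover wins iff some move reaches an L.
Every edge goes from a vertex to one that appears earlier in the order C, G, D, B, F, H, I, A, E, so processing vertices in that order labels each vertex after all of its successors.
C: no outgoing edge → L
G: reaches L-position C → W
D: reaches L-position C → W
B: reaches L-position C → W
F: reaches L-position C → W
H: reaches L-position C → W
I: reaches L-position C → W
A: only reaches H(W), D(W), all W → L
E: reaches L-position A → W

A: L, I: W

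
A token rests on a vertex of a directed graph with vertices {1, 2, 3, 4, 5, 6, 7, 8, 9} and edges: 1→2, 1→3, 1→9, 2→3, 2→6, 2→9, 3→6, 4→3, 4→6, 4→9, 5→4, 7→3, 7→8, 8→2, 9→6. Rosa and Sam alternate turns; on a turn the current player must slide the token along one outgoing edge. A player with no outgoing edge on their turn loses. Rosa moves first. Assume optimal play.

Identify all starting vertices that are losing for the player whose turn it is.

Build the W/L table. Terminal = L. A non-terminal position is W if it has a move to some L; otherwise it is L.
Every edge goes from a vertex to one that appears earlier in the order 6, 9, 3, 2, 8, 4, 1, 5, 7, so processing vertices in that order labels each vertex after all of its successors.
6: no outgoing edge → L
9: W (go to 6, an L position)
3: W (go to 6, an L position)
2: W (go to 6, an L position)
8: L (sole option 2(W) is W)
4: W (go to 6, an L position)
1: L (options 2(W), 3(W), 9(W) are all W)
5: L (sole option 4(W) is W)
7: W (go to 8, an L position)
The losing starting vertices are exactly the entries labelled L in this table (4 of them).

1, 5, 6, 8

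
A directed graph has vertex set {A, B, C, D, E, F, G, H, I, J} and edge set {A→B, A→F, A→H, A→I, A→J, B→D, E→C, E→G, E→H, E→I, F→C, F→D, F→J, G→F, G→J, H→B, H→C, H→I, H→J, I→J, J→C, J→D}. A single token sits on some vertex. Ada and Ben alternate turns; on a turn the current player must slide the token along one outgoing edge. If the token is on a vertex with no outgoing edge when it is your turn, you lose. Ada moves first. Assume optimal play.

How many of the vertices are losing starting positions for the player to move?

4

Work bottom-up. With no move the player to move loses. Otherwise the position is W if at least one move leads to an L position for the opponent, and L if every move leads to a W.
Every edge goes from a vertex to one that appears earlier in the order C, D, J, I, F, B, G, H, E, A, so processing vertices in that order labels each vertex after all of its successors.
C: no outgoing edge → L
D: no outgoing edge → L
J: can move to D, which is L ⇒ W
I: the only move is to J(W), a W ⇒ L
F: can move to D, which is L ⇒ W
B: can move to D, which is L ⇒ W
G: moves to F(W), J(W); every one is W ⇒ L
H: can move to I, which is L ⇒ W
E: can move to G, which is L ⇒ W
A: can move to I, which is L ⇒ W
The L vertices are C, D, G, I; that is 4 in all.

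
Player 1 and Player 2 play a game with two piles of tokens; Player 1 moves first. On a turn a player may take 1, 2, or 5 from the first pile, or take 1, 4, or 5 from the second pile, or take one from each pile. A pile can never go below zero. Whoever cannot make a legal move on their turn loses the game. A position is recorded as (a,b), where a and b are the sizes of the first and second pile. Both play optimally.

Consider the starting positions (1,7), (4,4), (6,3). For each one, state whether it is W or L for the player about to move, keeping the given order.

(1,7): W, (4,4): L, (6,3): L

Compute win/loss labels from the base case upward. A position with no move is L. Any other position is W if it can reach an L in one move, else L.
No move ever increases a pile, so every position that can arise here has a ≤ 6 and b ≤ 7; it is enough to label the cells with 0 ≤ a ≤ 6 and 0 ≤ b ≤ 7.
Every move lowers a or b (never raises either), so fill the grid row by row in increasing a, and left to right within a row: each cell's successors are then already labelled.
      b=0  b=1  b=2  b=3  b=4  b=5  b=6  b=7
a=0:    L    W    L    W    W    W    W    W
a=1:    W    W    W    W    L    W    L    W
a=2:    W    L    W    L    W    W    W    W
a=3:    L    W    W    W    W    W    W    L
a=4:    W    W    L    W    L    W    W    W
a=5:    W    L    W    W    W    W    W    W
a=6:    L    W    W    L    W    W    W    W
Cells with no legal move (terminal, hence L): (0,0).
The remaining L cells, each justified by listing all of its moves:
(0,2): the only move is to (0,1)(W), a W ⇒ L
(1,4): moves to (0,4)(W), (1,3)(W), (1,0)(W), (0,3)(W); every one is W ⇒ L
(1,6): moves to (0,6)(W), (1,5)(W), (1,2)(W), (1,1)(W), (0,5)(W); every one is W ⇒ L
(2,1): moves to (1,1)(W), (0,1)(W), (2,0)(W), (1,0)(W); every one is W ⇒ L
(2,3): moves to (1,3)(W), (0,3)(W), (2,2)(W), (1,2)(W); every one is W ⇒ L
(3,0): moves to (2,0)(W), (1,0)(W); every one is W ⇒ L
(3,7): moves to (2,7)(W), (1,7)(W), (3,6)(W), (3,3)(W), (3,2)(W), (2,6)(W); every one is W ⇒ L
(4,2): moves to (3,2)(W), (2,2)(W), (4,1)(W), (3,1)(W); every one is W ⇒ L
(4,4): moves to (3,4)(W), (2,4)(W), (4,3)(W), (4,0)(W), (3,3)(W); every one is W ⇒ L
(5,1): moves to (4,1)(W), (3,1)(W), (0,1)(W), (5,0)(W), (4,0)(W); every one is W ⇒ L
(6,0): moves to (5,0)(W), (4,0)(W), (1,0)(W); every one is W ⇒ L
(6,3): moves to (5,3)(W), (4,3)(W), (1,3)(W), (6,2)(W), (5,2)(W); every one is W ⇒ L
Every other cell has at least one move into one of the L cells above, so it is W.
(1,7): the move to (1,6) reaches an L cell, so W
(4,4): one of the L cells justified above, so L
(6,3): one of the L cells justified above, so L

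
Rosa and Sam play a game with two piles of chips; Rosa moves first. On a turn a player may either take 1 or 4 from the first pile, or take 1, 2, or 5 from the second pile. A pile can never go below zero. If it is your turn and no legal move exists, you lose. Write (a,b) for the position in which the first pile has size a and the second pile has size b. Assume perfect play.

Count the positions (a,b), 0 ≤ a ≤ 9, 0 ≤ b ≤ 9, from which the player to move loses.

Compute win/loss labels from the base case upward. A position with no move is L. Any other position is W if it can reach an L in one move, else L.
Every move lowers a or b (never raises either), so fill the grid row by row in increasing a, and left to right within a row: each cell's successors are then already labelled.
      b=0  b=1  b=2  b=3  b=4  b=5  b=6  b=7  b=8  b=9
a=0:    L    W    W    L    W    W    L    W    W    L
a=1:    W    L    W    W    L    W    W    L    W    W
a=2:    L    W    W    L    W    W    L    W    W    L
a=3:    W    L    W    W    L    W    W    L    W    W
a=4:    W    W    L    W    W    L    W    W    L    W
a=5:    L    W    W    L    W    W    L    W    W    L
a=6:    W    L    W    W    L    W    W    L    W    W
a=7:    L    W    W    L    W    W    L    W    W    L
a=8:    W    L    W    W    L    W    W    L    W    W
a=9:    W    W    L    W    W    L    W    W    L    W
Cells with no legal move (terminal, hence L): (0,0).
The remaining L cells, each justified by listing all of its moves:
(0,3): only reaches (0,2)(W), (0,1)(W), all W → L
(0,6): only reaches (0,5)(W), (0,4)(W), (0,1)(W), all W → L
(0,9): only reaches (0,8)(W), (0,7)(W), (0,4)(W), all W → L
(1,1): only reaches (0,1)(W), (1,0)(W), all W → L
(1,4): only reaches (0,4)(W), (1,3)(W), (1,2)(W), all W → L
(1,7): only reaches (0,7)(W), (1,6)(W), (1,5)(W), (1,2)(W), all W → L
(2,0): only reaches (1,0)(W), which is W → L
(2,3): only reaches (1,3)(W), (2,2)(W), (2,1)(W), all W → L
(2,6): only reaches (1,6)(W), (2,5)(W), (2,4)(W), (2,1)(W), all W → L
(2,9): only reaches (1,9)(W), (2,8)(W), (2,7)(W), (2,4)(W), all W → L
(3,1): only reaches (2,1)(W), (3,0)(W), all W → L
(3,4): only reaches (2,4)(W), (3,3)(W), (3,2)(W), all W → L
(3,7): only reaches (2,7)(W), (3,6)(W), (3,5)(W), (3,2)(W), all W → L
(4,2): only reaches (3,2)(W), (0,2)(W), (4,1)(W), (4,0)(W), all W → L
(4,5): only reaches (3,5)(W), (0,5)(W), (4,4)(W), (4,3)(W), (4,0)(W), all W → L
(4,8): only reaches (3,8)(W), (0,8)(W), (4,7)(W), (4,6)(W), (4,3)(W), all W → L
(5,0): only reaches (4,0)(W), (1,0)(W), all W → L
(5,3): only reaches (4,3)(W), (1,3)(W), (5,2)(W), (5,1)(W), all W → L
(5,6): only reaches (4,6)(W), (1,6)(W), (5,5)(W), (5,4)(W), (5,1)(W), all W → L
(5,9): only reaches (4,9)(W), (1,9)(W), (5,8)(W), (5,7)(W), (5,4)(W), all W → L
(6,1): only reaches (5,1)(W), (2,1)(W), (6,0)(W), all W → L
(6,4): only reaches (5,4)(W), (2,4)(W), (6,3)(W), (6,2)(W), all W → L
(6,7): only reaches (5,7)(W), (2,7)(W), (6,6)(W), (6,5)(W), (6,2)(W), all W → L
(7,0): only reaches (6,0)(W), (3,0)(W), all W → L
(7,3): only reaches (6,3)(W), (3,3)(W), (7,2)(W), (7,1)(W), all W → L
(7,6): only reaches (6,6)(W), (3,6)(W), (7,5)(W), (7,4)(W), (7,1)(W), all W → L
(7,9): only reaches (6,9)(W), (3,9)(W), (7,8)(W), (7,7)(W), (7,4)(W), all W → L
(8,1): only reaches (7,1)(W), (4,1)(W), (8,0)(W), all W → L
(8,4): only reaches (7,4)(W), (4,4)(W), (8,3)(W), (8,2)(W), all W → L
(8,7): only reaches (7,7)(W), (4,7)(W), (8,6)(W), (8,5)(W), (8,2)(W), all W → L
(9,2): only reaches (8,2)(W), (5,2)(W), (9,1)(W), (9,0)(W), all W → L
(9,5): only reaches (8,5)(W), (5,5)(W), (9,4)(W), (9,3)(W), (9,0)(W), all W → L
(9,8): only reaches (8,8)(W), (5,8)(W), (9,7)(W), (9,6)(W), (9,3)(W), all W → L
Every other cell has at least one move into one of the L cells above, so it is W.
L cells per row: a=0: 4, a=1: 3, a=2: 4, a=3: 3, a=4: 3, a=5: 4, a=6: 3, a=7: 4, a=8: 3, a=9: 3; total 34.

34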